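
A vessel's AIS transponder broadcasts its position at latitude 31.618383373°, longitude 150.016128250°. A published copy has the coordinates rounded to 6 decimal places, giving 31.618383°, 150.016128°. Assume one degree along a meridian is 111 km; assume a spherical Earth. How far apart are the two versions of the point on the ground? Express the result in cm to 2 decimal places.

4.77 cm

The latitude changed by +0.000000373° and the longitude by +0.000000250°.
North–south shift: 0.000000373 × 111000 = 0.041403 m.
East–west at this latitude: 0.000000250° × 111000 × cos 31.6184° ≈ 0.000000250 × 94523 = 0.0236308 m.
Hypotenuse of the two orthogonal shifts: √(0.041403² + 0.0236308²) = 0.047672 m.
That is 0.047672 m = 4.7672 cm.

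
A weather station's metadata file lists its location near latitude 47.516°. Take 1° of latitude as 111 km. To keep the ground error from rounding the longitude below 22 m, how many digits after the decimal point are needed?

At 47.516° one degree of longitude covers 111000 × cos 47.516° ≈ 111000 × 0.6754 ≈ 74967.7 m.
With N decimal places the half-ulp bound is 0.5·10⁻ᴺ°, or 0.5·10⁻ᴺ × 74967.7 m on the ground.
Need 0.5 × 74967.7 × 10⁻ᴺ ≤ 22 → 10⁻ᴺ ≤ 5.869e-04, so N ≥ 3.23.
At 3 places the error can reach 37.5 m, but 4 places keeps it to 3.75 m.

4 decimal places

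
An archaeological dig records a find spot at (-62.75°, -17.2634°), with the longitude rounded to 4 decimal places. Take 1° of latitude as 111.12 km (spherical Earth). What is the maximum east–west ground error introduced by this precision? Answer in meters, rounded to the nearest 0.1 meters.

2.5 meters

Rounding to 4 decimal places leaves the longitude within ±5e-05° of the true value.
One degree of longitude at 62.75° is 111120 × cos 62.75° ≈ 111120 × 0.4579 = 50878.9 m.
East–west error: 5e-05° × 50878.9 m/° ≈ 2.54395 m.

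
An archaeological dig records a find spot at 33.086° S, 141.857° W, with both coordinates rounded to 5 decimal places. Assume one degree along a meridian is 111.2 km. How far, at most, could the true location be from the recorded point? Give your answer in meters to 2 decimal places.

Rounding to 5 decimal places leaves each coordinate within ±5e-06° of the true value.
North–south component: 5e-06° × 111200 = 0.556 m.
E–W at 33.086°: 5e-06° × 111200 × cos 33.086° = 5e-06 × 111200 × 0.8379 ≈ 0.465846 m.
The two errors are perpendicular, so the maximum displacement is √(0.556² + 0.465846²) ≈ 0.725361 m.

0.73 meters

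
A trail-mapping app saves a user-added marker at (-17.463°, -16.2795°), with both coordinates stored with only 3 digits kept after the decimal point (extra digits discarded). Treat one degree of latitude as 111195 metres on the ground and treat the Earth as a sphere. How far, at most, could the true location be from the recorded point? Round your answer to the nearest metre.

Truncating at 3 decimal places can drop up to a full unit in the last place, so each coordinate may be off by as much as 0.001°.
Latitude error → 0.001 × 111195 = 111.195 m along the meridian.
East–west component at 17.463°: 0.001° × 111195 × cos 17.463° ≈ 0.001 × 106070 ≈ 106.07 m.
The two errors are perpendicular, so the maximum displacement is √(111.195² + 106.07²) ≈ 153.672 m.

154 metres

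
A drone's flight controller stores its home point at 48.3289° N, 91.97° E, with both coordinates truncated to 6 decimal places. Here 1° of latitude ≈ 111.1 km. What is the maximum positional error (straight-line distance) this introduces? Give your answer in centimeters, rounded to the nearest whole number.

13 centimeters

Truncating at 6 decimal places can drop up to a full unit in the last place, so each coordinate may be off by as much as 1e-06°.
N–S: 1e-06° × 111100 m/° = 0.1111 m.
Longitude error → 1e-06 × 111100 × cos 48.3289° = 1e-06 × 111100 × 0.6649 ≈ 0.0738652 m.
Worst case both components are at the extreme and orthogonal: √(0.1111² + 0.0738652²) ≈ 0.133414 m.
That is 0.133414 m = 13.341 cm.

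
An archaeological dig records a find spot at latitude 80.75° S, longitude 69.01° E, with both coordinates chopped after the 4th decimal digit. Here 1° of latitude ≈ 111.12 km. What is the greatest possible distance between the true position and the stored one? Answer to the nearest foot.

Truncating at 4 decimal places can drop up to a full unit in the last place, so each coordinate may be off by as much as 0.0001°.
North–south component: 0.0001° × 111120 = 11.112 m.
E–W at 80.75°: 0.0001° × 111120 × cos 80.75° = 0.0001 × 111120 × 0.1607 ≈ 1.78617 m.
Worst case both components are at the extreme and orthogonal: √(11.112² + 1.78617²) ≈ 11.2546 m.
Converting: 11.2546 m × 3.2808 ft/m ≈ 36.925 ft.

37 feet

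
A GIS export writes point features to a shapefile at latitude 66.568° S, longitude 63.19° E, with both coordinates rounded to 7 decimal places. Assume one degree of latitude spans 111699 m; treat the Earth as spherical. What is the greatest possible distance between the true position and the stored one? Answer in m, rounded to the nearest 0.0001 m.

Rounding to 7 decimal places leaves each coordinate within ±5e-08° of the true value.
N–S: 5e-08° × 111699 m/° = 0.00558495 m.
Longitude error → 5e-08 × 111699 × cos 66.568° = 5e-08 × 111699 × 0.3977 ≈ 0.00222091 m.
Combining orthogonally: (0.00558495² + 0.00222091²)^½ ≈ 0.00601033 m.

0.0060 m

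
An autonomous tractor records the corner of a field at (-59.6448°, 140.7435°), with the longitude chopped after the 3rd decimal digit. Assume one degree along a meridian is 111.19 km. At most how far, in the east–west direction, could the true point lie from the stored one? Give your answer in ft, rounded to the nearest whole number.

Truncating at 3 decimal places can drop up to a full unit in the last place, so the longitude may be off by as much as 0.001°.
Parallels shrink by cos φ, so at 59.6448° a degree of longitude is 111190 × 0.5054 ≈ 56190.9 m.
East–west error: 0.001° × 56190.9 m/° ≈ 56.1909 m.
Converting: 56.1909 m × 3.2808 ft/m ≈ 184.35 ft.

184 ft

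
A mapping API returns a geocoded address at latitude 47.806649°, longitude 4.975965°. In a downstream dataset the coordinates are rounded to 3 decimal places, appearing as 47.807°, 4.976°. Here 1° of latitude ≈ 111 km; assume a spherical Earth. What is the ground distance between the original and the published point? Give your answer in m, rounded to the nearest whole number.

Δlat = 47.806649 − 47.807 = -0.000351°; Δlon = 4.975965 − 4.976 = -0.000035°.
N–S: -0.000351° × 111000 m/° = -38.961 m.
East–west at this latitude: -0.000035° × 111000 × cos 47.807° ≈ -0.000035 × 74550.9 = -2.60928 m.
Hypotenuse of the two orthogonal shifts: √(38.961² + 2.60928²) = 39.0483 m.

39 m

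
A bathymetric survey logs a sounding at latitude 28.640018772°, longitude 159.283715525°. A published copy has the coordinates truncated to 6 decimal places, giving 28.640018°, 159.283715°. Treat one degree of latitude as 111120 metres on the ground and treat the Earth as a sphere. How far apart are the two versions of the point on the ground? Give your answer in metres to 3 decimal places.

0.100 metres

The latitude changed by +0.000000772° and the longitude by +0.000000525°.
N–S: 0.000000772° × 111120 m/° = 0.0857846 m.
East–west at this latitude: 0.000000525° × 111120 × cos 28.64° ≈ 0.000000525 × 97524.3 = 0.0512003 m.
Hypotenuse of the two orthogonal shifts: √(0.0857846² + 0.0512003²) = 0.0999023 m.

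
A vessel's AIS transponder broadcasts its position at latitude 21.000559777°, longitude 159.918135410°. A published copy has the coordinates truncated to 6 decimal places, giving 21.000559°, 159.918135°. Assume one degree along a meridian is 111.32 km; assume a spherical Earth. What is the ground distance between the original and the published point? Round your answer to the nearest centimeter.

The latitude changed by +0.000000777° and the longitude by +0.000000410°.
North–south shift: 0.000000777 × 111320 = 0.0864956 m.
E–W at 21.0006°: 0.000000410° × 111320 × cos 21.0006° = 0.000000410 × 111320 × 0.9336 ≈ 0.0426096 m.
Combined displacement = (0.0864956² + 0.0426096²)^½ ≈ 0.0964213 m.
That is 0.0964213 m = 9.6421 cm.

10 centimeters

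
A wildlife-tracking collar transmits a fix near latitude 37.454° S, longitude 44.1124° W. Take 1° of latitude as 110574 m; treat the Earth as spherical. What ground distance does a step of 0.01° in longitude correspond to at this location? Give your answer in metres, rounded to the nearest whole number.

878 metres

At 37.454° a degree of longitude is 110574 × cos 37.454° ≈ 87778.3 m, so 0.01° corresponds to 877.783 m.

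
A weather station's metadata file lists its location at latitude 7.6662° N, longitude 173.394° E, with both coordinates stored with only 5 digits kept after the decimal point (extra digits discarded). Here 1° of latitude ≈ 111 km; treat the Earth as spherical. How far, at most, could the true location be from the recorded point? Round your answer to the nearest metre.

Truncating at 5 decimal places can drop up to a full unit in the last place, so each coordinate may be off by as much as 1e-05°.
Latitude error → 1e-05 × 111000 = 1.11 m along the meridian.
East–west component at 7.6662°: 1e-05° × 111000 × cos 7.6662° ≈ 1e-05 × 110008 ≈ 1.10008 m.
The two errors are perpendicular, so the maximum displacement is √(1.11² + 1.10008²) ≈ 1.56278 m.

2 metres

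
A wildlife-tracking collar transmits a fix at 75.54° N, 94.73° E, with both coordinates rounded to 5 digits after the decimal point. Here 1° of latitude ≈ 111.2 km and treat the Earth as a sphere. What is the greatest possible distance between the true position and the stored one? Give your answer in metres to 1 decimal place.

Rounding to 5 decimal places leaves each coordinate within ±5e-06° of the true value.
North–south component: 5e-06° × 111200 = 0.556 m.
E–W at 75.54°: 5e-06° × 111200 × cos 75.54° = 5e-06 × 111200 × 0.2497 ≈ 0.138835 m.
The two errors are perpendicular, so the maximum displacement is √(0.556² + 0.138835²) ≈ 0.573072 m.

0.6 metres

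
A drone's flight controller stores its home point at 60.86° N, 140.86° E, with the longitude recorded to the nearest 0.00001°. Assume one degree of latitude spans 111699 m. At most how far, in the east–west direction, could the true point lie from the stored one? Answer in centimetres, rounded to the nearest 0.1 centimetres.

27.2 centimetres

Rounding to 5 decimal places leaves the longitude within ±5e-06° of the true value.
Parallels shrink by cos φ, so at 60.86° a degree of longitude is 111699 × 0.4869 ≈ 54391.3 m.
So at most 5e-06° × 54391.3 ≈ 0.271956 m east–west.
That is 0.271956 m = 27.196 cm.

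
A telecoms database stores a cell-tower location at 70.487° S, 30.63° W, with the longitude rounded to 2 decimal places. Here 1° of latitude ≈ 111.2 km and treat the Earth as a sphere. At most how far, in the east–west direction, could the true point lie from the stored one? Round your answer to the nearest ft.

Rounding to 2 decimal places leaves the longitude within ±0.005° of the true value.
At latitude 70.487° a degree of longitude spans 111200 m × cos 70.487° = 111200 × 0.3340 ≈ 37143.1 m.
So at most 0.005° × 37143.1 ≈ 185.716 m east–west.
Converting: 185.716 m × 3.2808 ft/m ≈ 609.3 ft.

609 ft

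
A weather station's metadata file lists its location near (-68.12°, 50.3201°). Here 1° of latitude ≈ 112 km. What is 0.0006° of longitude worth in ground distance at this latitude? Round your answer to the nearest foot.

82 feet

At 68.12° a degree of longitude is 112000 × cos 68.12° ≈ 41738.4 m, so 0.0006° corresponds to 25.043 m.
In feet: 25.043 m ÷ 0.3048 ≈ 82.162 ft.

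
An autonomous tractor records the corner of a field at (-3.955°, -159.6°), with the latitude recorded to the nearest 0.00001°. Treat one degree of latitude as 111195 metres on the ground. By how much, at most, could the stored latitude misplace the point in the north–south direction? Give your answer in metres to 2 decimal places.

Rounding to 5 decimal places leaves the latitude within ±5e-06° of the true value.
North–south distance: 5e-06° × 111195 m/° = 0.555975 m.

0.56 metres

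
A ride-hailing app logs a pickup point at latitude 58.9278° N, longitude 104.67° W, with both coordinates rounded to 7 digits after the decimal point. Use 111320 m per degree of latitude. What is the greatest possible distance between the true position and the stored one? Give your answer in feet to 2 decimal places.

0.02 feet

Rounding to 7 decimal places leaves each coordinate within ±5e-08° of the true value.
Latitude error → 5e-08 × 111320 = 0.005566 m along the meridian.
E–W at 58.9278°: 5e-08° × 111320 × cos 58.9278° = 5e-08 × 111320 × 0.5161 ≈ 0.00287271 m.
Worst case both components are at the extreme and orthogonal: √(0.005566² + 0.00287271²) ≈ 0.00626361 m.
In feet: 0.00626361 m ÷ 0.3048 ≈ 0.02055 ft.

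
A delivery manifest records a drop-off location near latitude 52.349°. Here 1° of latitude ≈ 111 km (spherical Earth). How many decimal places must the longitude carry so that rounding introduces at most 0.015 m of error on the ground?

At 52.349° one degree of longitude covers 111000 × cos 52.349° ≈ 111000 × 0.6109 ≈ 67804.4 m.
N decimal places → at most half a unit in the last place, 0.5 × 10⁻ᴺ° = 67804.4/2 × 10⁻ᴺ m.
Need 0.5 × 67804.4 × 10⁻ᴺ ≤ 0.015 → 10⁻ᴺ ≤ 4.424e-07, so N ≥ 6.35.
So 7 decimal places suffice (0.00339 m); 6 would allow up to 0.0339 m.

7 decimal places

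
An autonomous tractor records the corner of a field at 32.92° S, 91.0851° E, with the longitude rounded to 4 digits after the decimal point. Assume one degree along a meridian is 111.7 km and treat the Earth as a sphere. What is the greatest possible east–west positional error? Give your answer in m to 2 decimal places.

Rounding to 4 decimal places leaves the longitude within ±5e-05° of the true value.
At latitude 32.92° a degree of longitude spans 111700 m × cos 32.92° = 111700 × 0.8394 ≈ 93764.4 m.
Maximum E–W displacement: 5e-05 × 93764.4 = 4.68822 m.

4.69 m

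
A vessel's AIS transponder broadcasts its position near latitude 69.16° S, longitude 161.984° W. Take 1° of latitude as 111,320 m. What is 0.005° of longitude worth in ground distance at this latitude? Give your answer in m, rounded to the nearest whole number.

198 m

0.005° of longitude at 69.16° is 0.005 × 111320 × cos 69.16° ≈ 0.005 × 39603.1 = 198.016 m.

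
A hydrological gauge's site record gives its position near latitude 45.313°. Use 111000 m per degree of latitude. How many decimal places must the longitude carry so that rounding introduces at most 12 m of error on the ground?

4 decimal places

At 45.313° one degree of longitude covers 111000 × cos 45.313° ≈ 111000 × 0.7032 ≈ 78058.9 m.
Rounding to N decimal places gives at most 0.5 × 10⁻ᴺ degrees of error, i.e. 0.5 × 10⁻ᴺ × 78058.9 m.
Setting 39029.5 × 10⁻ᴺ ≤ 12 gives 10ᴺ ≥ 3252, i.e. N ≥ 3.51.
So 4 decimal places suffice (3.9 m); 3 would allow up to 39 m.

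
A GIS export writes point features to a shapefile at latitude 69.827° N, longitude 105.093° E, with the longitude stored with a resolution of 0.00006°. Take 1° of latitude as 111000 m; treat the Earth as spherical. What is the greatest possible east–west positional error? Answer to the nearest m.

With a 0.00006° grid the true value lies within half a step, ±0.00006°/2 = ±3e-05°, of the stored one.
One degree of longitude at 69.827° is 111000 × cos 69.827° ≈ 111000 × 0.3449 = 38279 m.
East–west error: 3e-05° × 38279 m/° ≈ 1.14837 m.

1 m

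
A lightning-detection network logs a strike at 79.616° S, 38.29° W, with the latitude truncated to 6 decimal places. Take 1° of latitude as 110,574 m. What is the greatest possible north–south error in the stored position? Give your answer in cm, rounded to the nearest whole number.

Truncating at 6 decimal places can drop up to a full unit in the last place, so the latitude may be off by as much as 1e-06°.
Along the meridian that is 1e-06° × 110574 m/° = 0.110574 m.
That is 0.110574 m = 11.057 cm.

11 cm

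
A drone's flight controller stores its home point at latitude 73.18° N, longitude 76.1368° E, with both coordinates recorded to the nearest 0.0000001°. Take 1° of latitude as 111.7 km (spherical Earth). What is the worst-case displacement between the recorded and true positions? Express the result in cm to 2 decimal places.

0.58 cm

Rounding to 7 decimal places leaves each coordinate within ±5e-08° of the true value.
North–south component: 5e-08° × 111700 = 0.005585 m.
E–W at 73.18°: 5e-08° × 111700 × cos 73.18° = 5e-08 × 111700 × 0.2894 ≈ 0.00161611 m.
Combining orthogonally: (0.005585² + 0.00161611²)^½ ≈ 0.00581412 m.
That is 0.00581412 m = 0.58141 cm.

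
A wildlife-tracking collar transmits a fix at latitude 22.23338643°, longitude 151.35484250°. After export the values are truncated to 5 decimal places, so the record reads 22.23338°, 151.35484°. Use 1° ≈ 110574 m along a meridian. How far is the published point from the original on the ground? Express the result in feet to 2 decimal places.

Δlat = 22.23338643 − 22.23338 = +0.00000643°; Δlon = 151.35484250 − 151.35484 = +0.00000250°.
N–S: 0.00000643° × 110574 m/° = 0.710991 m.
E–W at 22.2334°: 0.00000250° × 110574 × cos 22.2334° = 0.00000250 × 110574 × 0.9257 ≈ 0.255882 m.
Combined displacement = (0.710991² + 0.255882²)^½ ≈ 0.755635 m.
Converting: 0.755635 m × 3.2808 ft/m ≈ 2.4791 ft.

2.48 feet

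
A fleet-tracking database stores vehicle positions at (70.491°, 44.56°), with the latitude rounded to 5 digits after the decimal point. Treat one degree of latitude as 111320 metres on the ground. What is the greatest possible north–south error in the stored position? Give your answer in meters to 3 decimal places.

0.557 meters

Rounding to 5 decimal places leaves the latitude within ±5e-06° of the true value.
North–south distance: 5e-06° × 111320 m/° = 0.5566 m.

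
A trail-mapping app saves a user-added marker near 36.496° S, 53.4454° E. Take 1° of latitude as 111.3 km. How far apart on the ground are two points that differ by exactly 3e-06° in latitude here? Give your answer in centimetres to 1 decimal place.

33.4 centimetres

Along a meridian 3e-06° is 3e-06 × 111300 = 0.3339 m.
That is 0.3339 m = 33.39 cm.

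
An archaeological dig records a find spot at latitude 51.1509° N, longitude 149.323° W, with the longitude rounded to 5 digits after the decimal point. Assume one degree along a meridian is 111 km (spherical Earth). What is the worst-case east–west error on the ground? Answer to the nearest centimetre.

Rounding to 5 decimal places leaves the longitude within ±5e-06° of the true value.
One degree of longitude at 51.1509° is 111000 × cos 51.1509° ≈ 111000 × 0.6273 = 69627.1 m.
Maximum E–W displacement: 5e-06 × 69627.1 = 0.348136 m.
That is 0.348136 m = 34.814 cm.

35 centimetres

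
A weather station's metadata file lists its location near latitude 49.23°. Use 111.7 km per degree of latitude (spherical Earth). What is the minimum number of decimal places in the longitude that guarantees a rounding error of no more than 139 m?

3 decimal places

At 49.23° one degree of longitude covers 111700 × cos 49.23° ≈ 111700 × 0.6530 ≈ 72942.8 m.
With N decimal places the half-ulp bound is 0.5·10⁻ᴺ°, or 0.5·10⁻ᴺ × 72942.8 m on the ground.
Need 0.5 × 72942.8 × 10⁻ᴺ ≤ 139 → 10⁻ᴺ ≤ 3.811e-03, so N ≥ 2.42.
N = 2 would give 365 m (too coarse); N = 3 gives 36.5 m ≤ 139 m.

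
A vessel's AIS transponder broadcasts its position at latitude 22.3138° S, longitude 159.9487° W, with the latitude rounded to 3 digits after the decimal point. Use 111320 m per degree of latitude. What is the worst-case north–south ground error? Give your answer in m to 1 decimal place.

Rounding to 3 decimal places leaves the latitude within ±0.0005° of the true value.
So the N–S error is at most 0.0005 × 111320 = 55.66 m.

55.7 m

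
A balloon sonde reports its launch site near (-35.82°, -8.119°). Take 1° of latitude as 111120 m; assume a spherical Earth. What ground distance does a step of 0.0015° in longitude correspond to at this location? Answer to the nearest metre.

One degree of longitude here spans 111120 × cos 35.82° = 111120 × 0.8109 ≈ 90102.7 m; 0.0015° of that is 135.154 m.

135 metres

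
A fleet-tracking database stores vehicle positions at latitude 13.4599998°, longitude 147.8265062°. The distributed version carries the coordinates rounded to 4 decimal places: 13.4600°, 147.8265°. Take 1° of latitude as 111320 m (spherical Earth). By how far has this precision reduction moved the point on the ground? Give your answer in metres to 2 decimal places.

Δlat = 13.4599998 − 13.4600 = -0.0000002°; Δlon = 147.8265062 − 147.8265 = +0.0000062°.
N–S: -0.0000002° × 111320 m/° = -0.022264 m.
E–W at 13.46°: 0.0000062° × 111320 × cos 13.46° = 0.0000062 × 111320 × 0.9725 ≈ 0.671226 m.
Distance: √(0.022264² + 0.671226²) ≈ 0.671596 m.

0.67 metres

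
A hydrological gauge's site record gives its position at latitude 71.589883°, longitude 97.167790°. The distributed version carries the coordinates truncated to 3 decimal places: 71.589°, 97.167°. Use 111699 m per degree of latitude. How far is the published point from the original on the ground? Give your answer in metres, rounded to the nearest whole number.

102 metres

Δlat = 71.589883 − 71.589 = +0.000883°; Δlon = 97.167790 − 97.167 = +0.000790°.
North–south shift: 0.000883 × 111699 = 98.6302 m.
E–W at 71.589°: 0.000790° × 111699 × cos 71.589° = 0.000790 × 111699 × 0.3158 ≈ 27.8696 m.
Distance: √(98.6302² + 27.8696²) ≈ 102.492 m.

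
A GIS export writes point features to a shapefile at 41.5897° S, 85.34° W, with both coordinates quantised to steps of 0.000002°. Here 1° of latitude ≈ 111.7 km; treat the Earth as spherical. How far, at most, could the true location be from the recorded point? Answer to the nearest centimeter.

With a 0.000002° grid the true value lies within half a step, ±0.000002°/2 = ±1e-06°, of the stored one.
N–S: 1e-06° × 111700 m/° = 0.1117 m.
East–west component at 41.5897°: 1e-06° × 111700 × cos 41.5897° ≈ 1e-06 × 83542.4 ≈ 0.0835424 m.
Combining orthogonally: (0.1117² + 0.0835424²)^½ ≈ 0.139486 m.
That is 0.139486 m = 13.949 cm.

14 centimeters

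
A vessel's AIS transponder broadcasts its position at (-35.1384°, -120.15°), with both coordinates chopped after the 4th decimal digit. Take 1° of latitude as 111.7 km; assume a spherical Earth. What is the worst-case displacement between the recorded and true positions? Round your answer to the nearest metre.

14 metres

Truncating at 4 decimal places can drop up to a full unit in the last place, so each coordinate may be off by as much as 0.0001°.
Latitude error → 0.0001 × 111700 = 11.17 m along the meridian.
East–west component at 35.1384°: 0.0001° × 111700 × cos 35.1384° ≈ 0.0001 × 91344.3 ≈ 9.13443 m.
Combining orthogonally: (11.17² + 9.13443²)^½ ≈ 14.4294 m.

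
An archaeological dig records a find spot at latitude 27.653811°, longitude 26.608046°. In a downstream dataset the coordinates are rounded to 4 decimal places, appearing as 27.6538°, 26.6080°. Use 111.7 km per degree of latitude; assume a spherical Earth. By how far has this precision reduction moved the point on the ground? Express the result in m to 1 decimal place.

4.7 m

The latitude changed by +0.000011° and the longitude by +0.000046°.
North–south shift: 0.000011 × 111700 = 1.2287 m.
East–west at this latitude: 0.000046° × 111700 × cos 27.6538° ≈ 0.000046 × 98940.3 = 4.55125 m.
Distance: √(1.2287² + 4.55125²) ≈ 4.71419 m.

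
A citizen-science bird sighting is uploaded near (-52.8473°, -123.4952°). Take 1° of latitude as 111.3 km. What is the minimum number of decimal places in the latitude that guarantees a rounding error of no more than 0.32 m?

6 decimal places

One degree of latitude covers 111300 m.
N decimal places → at most half a unit in the last place, 0.5 × 10⁻ᴺ° = 111300/2 × 10⁻ᴺ m.
Need 0.5 × 111300 × 10⁻ᴺ ≤ 0.32 → 10⁻ᴺ ≤ 5.750e-06, so N ≥ 5.24.
So 6 decimal places suffice (0.0556 m); 5 would allow up to 0.556 m.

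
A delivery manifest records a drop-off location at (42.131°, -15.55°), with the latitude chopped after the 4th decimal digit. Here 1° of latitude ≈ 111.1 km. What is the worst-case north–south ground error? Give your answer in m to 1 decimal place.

11.1 m

Truncating at 4 decimal places can drop up to a full unit in the last place, so the latitude may be off by as much as 0.0001°.
Along the meridian that is 0.0001° × 111100 m/° = 11.11 m.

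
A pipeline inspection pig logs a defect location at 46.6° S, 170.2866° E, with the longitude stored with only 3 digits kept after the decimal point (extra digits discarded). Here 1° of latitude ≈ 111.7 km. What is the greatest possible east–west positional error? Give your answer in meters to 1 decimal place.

Truncating at 3 decimal places can drop up to a full unit in the last place, so the longitude may be off by as much as 0.001°.
One degree of longitude at 46.6° is 111700 × cos 46.6° ≈ 111700 × 0.6871 = 76747.7 m.
East–west error: 0.001° × 76747.7 m/° ≈ 76.7477 m.

76.7 meters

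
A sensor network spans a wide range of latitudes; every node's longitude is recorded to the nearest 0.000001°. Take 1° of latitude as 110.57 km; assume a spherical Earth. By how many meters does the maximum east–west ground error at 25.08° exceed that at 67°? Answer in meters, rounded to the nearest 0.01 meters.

Rounding to 6 decimal places leaves the longitude within ±5e-07° of the true value.
Error at 25.08° = 5e-07° × 110570 × cos 25.08° ≈ 0.055285 × 0.9057 = 0.050073 m.
At 67°: 5e-07° × 110570 × cos 67° = 5e-07 × 110570 × 0.3907 ≈ 0.021602 m.
Difference: 0.050073 − 0.021602 = 0.028471 m.

0.03 meters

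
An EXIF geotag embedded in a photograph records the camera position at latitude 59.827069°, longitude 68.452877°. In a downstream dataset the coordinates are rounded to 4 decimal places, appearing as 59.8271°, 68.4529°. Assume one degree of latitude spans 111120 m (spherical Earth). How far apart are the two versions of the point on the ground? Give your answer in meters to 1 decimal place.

3.7 meters

Δlat = 59.827069 − 59.8271 = -0.000031°; Δlon = 68.452877 − 68.4529 = -0.000023°.
North–south shift: -0.000031 × 111120 = -3.44472 m.
East–west at this latitude: -0.000023° × 111120 × cos 59.8271° ≈ -0.000023 × 55850.1 = -1.28455 m.
Hypotenuse of the two orthogonal shifts: √(3.44472² + 1.28455²) = 3.67643 m.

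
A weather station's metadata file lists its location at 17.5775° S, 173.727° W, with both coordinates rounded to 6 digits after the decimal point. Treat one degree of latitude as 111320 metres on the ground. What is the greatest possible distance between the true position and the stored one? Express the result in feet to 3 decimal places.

0.252 feet

Rounding to 6 decimal places leaves each coordinate within ±5e-07° of the true value.
N–S: 5e-07° × 111320 m/° = 0.05566 m.
East–west component at 17.5775°: 5e-07° × 111320 × cos 17.5775° ≈ 5e-07 × 106122 ≈ 0.0530612 m.
The two errors are perpendicular, so the maximum displacement is √(0.05566² + 0.0530612²) ≈ 0.0768995 m.
In feet: 0.0768995 m ÷ 0.3048 ≈ 0.25229 ft.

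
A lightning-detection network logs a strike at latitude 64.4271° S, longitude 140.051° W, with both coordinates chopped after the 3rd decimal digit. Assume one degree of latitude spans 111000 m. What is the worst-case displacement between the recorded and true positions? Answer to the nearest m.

Truncating at 3 decimal places can drop up to a full unit in the last place, so each coordinate may be off by as much as 0.001°.
Latitude error → 0.001 × 111000 = 111 m along the meridian.
E–W at 64.4271°: 0.001° × 111000 × cos 64.4271° = 0.001 × 111000 × 0.4317 ≈ 47.9142 m.
The two errors are perpendicular, so the maximum displacement is √(111² + 47.9142²) ≈ 120.9 m.

121 m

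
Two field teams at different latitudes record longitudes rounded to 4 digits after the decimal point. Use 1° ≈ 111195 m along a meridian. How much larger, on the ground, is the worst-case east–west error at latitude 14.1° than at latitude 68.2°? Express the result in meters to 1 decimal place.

3.3 meters

Rounding to 4 decimal places leaves the longitude within ±5e-05° of the true value.
At 14.1°: 5e-05° × 111195 × cos 14.1° = 5e-05 × 111195 × 0.9699 ≈ 5.3922 m.
At 68.2°: 5e-05° × 111195 × cos 68.2° = 5e-05 × 111195 × 0.3714 ≈ 2.0647 m.
Difference: 5.3922 − 2.0647 = 3.3275 m.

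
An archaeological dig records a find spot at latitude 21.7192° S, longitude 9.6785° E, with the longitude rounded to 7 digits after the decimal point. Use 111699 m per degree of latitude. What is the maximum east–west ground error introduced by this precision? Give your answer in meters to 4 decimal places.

0.0052 meters

Rounding to 7 decimal places leaves the longitude within ±5e-08° of the true value.
At latitude 21.7192° a degree of longitude spans 111699 m × cos 21.7192° = 111699 × 0.9290 ≈ 103769 m.
East–west error: 5e-08° × 103769 m/° ≈ 0.00518847 m.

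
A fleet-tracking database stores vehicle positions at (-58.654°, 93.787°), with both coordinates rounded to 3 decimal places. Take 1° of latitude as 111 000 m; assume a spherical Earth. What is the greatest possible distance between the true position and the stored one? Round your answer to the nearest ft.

Rounding to 3 decimal places leaves each coordinate within ±0.0005° of the true value.
North–south component: 0.0005° × 111000 = 55.5 m.
E–W at 58.654°: 0.0005° × 111000 × cos 58.654° = 0.0005 × 111000 × 0.5202 ≈ 28.8714 m.
Worst case both components are at the extreme and orthogonal: √(55.5² + 28.8714²) ≈ 62.5604 m.
In feet: 62.5604 m ÷ 0.3048 ≈ 205.25 ft.

205 ft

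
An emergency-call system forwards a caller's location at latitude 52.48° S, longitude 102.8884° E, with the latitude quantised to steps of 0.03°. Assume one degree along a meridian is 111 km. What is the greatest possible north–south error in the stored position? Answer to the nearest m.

1665 m

With a 0.03° grid the true value lies within half a step, ±0.03°/2 = ±0.015°, of the stored one.
North–south distance: 0.015° × 111000 m/° = 1665 m.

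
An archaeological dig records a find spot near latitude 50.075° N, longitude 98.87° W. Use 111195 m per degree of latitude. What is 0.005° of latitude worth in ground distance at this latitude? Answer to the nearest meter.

Along a meridian 0.005° is 0.005 × 111195 = 555.975 m.

556 meters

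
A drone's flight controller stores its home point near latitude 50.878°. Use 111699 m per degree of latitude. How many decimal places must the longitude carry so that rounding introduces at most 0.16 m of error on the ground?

At 50.878° one degree of longitude covers 111699 × cos 50.878° ≈ 111699 × 0.6310 ≈ 70479.1 m.
Rounding to N decimal places gives at most 0.5 × 10⁻ᴺ degrees of error, i.e. 0.5 × 10⁻ᴺ × 70479.1 m.
Need 0.5 × 70479.1 × 10⁻ᴺ ≤ 0.16 → 10⁻ᴺ ≤ 4.540e-06, so N ≥ 5.34.
So 6 decimal places suffice (0.0352 m); 5 would allow up to 0.352 m.

6 decimal places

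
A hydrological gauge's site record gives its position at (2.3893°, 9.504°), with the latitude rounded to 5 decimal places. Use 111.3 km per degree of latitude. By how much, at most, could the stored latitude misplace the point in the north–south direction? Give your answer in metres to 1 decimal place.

Rounding to 5 decimal places leaves the latitude within ±5e-06° of the true value.
North–south distance: 5e-06° × 111300 m/° = 0.5565 m.

0.6 metres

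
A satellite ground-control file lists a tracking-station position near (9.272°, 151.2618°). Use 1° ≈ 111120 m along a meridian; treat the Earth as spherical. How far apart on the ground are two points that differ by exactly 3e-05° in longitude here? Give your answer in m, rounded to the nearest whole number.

One degree of longitude here spans 111120 × cos 9.272° = 111120 × 0.9869 ≈ 109668 m; 3e-05° of that is 3.29005 m.

3 m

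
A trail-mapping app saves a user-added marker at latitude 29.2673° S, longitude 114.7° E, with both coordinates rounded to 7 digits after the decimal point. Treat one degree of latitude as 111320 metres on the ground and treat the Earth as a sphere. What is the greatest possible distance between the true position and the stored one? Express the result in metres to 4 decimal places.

Rounding to 7 decimal places leaves each coordinate within ±5e-08° of the true value.
N–S: 5e-08° × 111320 m/° = 0.005566 m.
Longitude error → 5e-08 × 111320 × cos 29.2673° = 5e-08 × 111320 × 0.8723 ≈ 0.00485549 m.
The two errors are perpendicular, so the maximum displacement is √(0.005566² + 0.00485549²) ≈ 0.00738621 m.

0.0074 metres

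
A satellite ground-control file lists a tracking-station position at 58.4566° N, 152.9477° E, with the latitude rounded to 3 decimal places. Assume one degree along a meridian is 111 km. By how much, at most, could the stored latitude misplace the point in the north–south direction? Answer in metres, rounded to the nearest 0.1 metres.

55.5 metres

Rounding to 3 decimal places leaves the latitude within ±0.0005° of the true value.
So the N–S error is at most 0.0005 × 111000 = 55.5 m.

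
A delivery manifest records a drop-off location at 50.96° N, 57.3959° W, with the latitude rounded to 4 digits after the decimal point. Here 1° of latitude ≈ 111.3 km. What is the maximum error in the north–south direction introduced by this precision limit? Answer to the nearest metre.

Rounding to 4 decimal places leaves the latitude within ±5e-05° of the true value.
So the N–S error is at most 5e-05 × 111300 = 5.565 m.

6 metres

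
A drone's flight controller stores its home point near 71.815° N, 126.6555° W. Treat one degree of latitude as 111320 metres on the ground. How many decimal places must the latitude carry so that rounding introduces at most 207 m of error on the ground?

One degree of latitude covers 111320 m.
With N decimal places the half-ulp bound is 0.5·10⁻ᴺ°, or 0.5·10⁻ᴺ × 111320 m on the ground.
Need 0.5 × 111320 × 10⁻ᴺ ≤ 207 → 10⁻ᴺ ≤ 3.719e-03, so N ≥ 2.43.
At 2 places the error can reach 557 m, but 3 places keeps it to 55.7 m.

3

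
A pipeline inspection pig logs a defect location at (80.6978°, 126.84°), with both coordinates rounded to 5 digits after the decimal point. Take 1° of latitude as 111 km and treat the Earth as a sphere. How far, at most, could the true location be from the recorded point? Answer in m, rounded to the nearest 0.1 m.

0.6 m

Rounding to 5 decimal places leaves each coordinate within ±5e-06° of the true value.
Latitude error → 5e-06 × 111000 = 0.555 m along the meridian.
East–west component at 80.6978°: 5e-06° × 111000 × cos 80.6978° ≈ 5e-06 × 17942.2 ≈ 0.0897112 m.
Combining orthogonally: (0.555² + 0.0897112²)^½ ≈ 0.562204 m.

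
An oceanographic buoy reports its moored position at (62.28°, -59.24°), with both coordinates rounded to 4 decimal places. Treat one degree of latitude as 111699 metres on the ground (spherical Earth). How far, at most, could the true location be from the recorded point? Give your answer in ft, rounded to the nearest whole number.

20 ft

Rounding to 4 decimal places leaves each coordinate within ±5e-05° of the true value.
Latitude error → 5e-05 × 111699 = 5.58495 m along the meridian.
Longitude error → 5e-05 × 111699 × cos 62.28° = 5e-05 × 111699 × 0.4652 ≈ 2.59785 m.
Combining orthogonally: (5.58495² + 2.59785²)^½ ≈ 6.15958 m.
In feet: 6.15958 m ÷ 0.3048 ≈ 20.209 ft.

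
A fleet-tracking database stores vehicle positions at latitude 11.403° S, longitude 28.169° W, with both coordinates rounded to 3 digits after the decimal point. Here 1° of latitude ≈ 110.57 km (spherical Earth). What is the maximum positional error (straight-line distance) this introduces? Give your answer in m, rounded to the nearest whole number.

Rounding to 3 decimal places leaves each coordinate within ±0.0005° of the true value.
Latitude error → 0.0005 × 110570 = 55.285 m along the meridian.
E–W at 11.403°: 0.0005° × 110570 × cos 11.403° = 0.0005 × 110570 × 0.9803 ≈ 54.1937 m.
Worst case both components are at the extreme and orthogonal: √(55.285² + 54.1937²) ≈ 77.417 m.

77 m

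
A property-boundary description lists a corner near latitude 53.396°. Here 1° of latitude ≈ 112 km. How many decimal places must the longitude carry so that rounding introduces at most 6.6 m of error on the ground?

At 53.396° one degree of longitude covers 112000 × cos 53.396° ≈ 112000 × 0.5963 ≈ 66783.5 m.
With N decimal places the half-ulp bound is 0.5·10⁻ᴺ°, or 0.5·10⁻ᴺ × 66783.5 m on the ground.
Setting 33391.7 × 10⁻ᴺ ≤ 6.6 gives 10ᴺ ≥ 5059, i.e. N ≥ 3.70.
So 4 decimal places suffice (3.34 m); 3 would allow up to 33.4 m.

4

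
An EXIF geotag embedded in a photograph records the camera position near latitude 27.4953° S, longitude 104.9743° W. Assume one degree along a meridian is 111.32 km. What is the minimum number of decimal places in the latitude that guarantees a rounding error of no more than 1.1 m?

5 decimal places

One degree of latitude covers 111320 m.
With N decimal places the half-ulp bound is 0.5·10⁻ᴺ°, or 0.5·10⁻ᴺ × 111320 m on the ground.
Setting 55660 × 10⁻ᴺ ≤ 1.1 gives 10ᴺ ≥ 5.06e+04, i.e. N ≥ 4.70.
At 4 places the error can reach 5.57 m, but 5 places keeps it to 0.557 m.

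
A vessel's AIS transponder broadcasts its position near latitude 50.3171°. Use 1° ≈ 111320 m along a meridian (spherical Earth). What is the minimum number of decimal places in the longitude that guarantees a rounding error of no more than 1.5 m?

5 decimal places

At 50.3171° one degree of longitude covers 111320 × cos 50.3171° ≈ 111320 × 0.6385 ≈ 71082.1 m.
Rounding to N decimal places gives at most 0.5 × 10⁻ᴺ degrees of error, i.e. 0.5 × 10⁻ᴺ × 71082.1 m.
Need 0.5 × 71082.1 × 10⁻ᴺ ≤ 1.5 → 10⁻ᴺ ≤ 4.220e-05, so N ≥ 4.37.
At 4 places the error can reach 3.55 m, but 5 places keeps it to 0.355 m.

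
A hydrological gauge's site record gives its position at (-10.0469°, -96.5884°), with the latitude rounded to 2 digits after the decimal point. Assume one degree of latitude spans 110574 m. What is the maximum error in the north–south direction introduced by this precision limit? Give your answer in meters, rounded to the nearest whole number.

Rounding to 2 decimal places leaves the latitude within ±0.005° of the true value.
Along the meridian that is 0.005° × 110574 m/° = 552.87 m.

553 meters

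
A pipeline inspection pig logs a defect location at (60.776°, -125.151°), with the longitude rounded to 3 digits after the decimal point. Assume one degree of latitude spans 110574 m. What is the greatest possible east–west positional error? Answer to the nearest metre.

27 metres

Rounding to 3 decimal places leaves the longitude within ±0.0005° of the true value.
One degree of longitude at 60.776° is 110574 × cos 60.776° ≈ 110574 × 0.4882 = 53985 m.
Maximum E–W displacement: 0.0005 × 53985 = 26.9925 m.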